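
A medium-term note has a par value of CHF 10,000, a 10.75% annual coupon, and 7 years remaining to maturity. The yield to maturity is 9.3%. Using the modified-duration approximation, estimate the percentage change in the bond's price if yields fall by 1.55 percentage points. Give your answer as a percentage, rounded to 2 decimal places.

Periodic yield y = 0.093. Modified duration first:
  t   CF        PV=CF/(1+0.093)^t    t·PV
  1     1,075.00       983.5316       983.5316
  2     1,075.00       899.8459     1,799.6918
  3     1,075.00       823.2808     2,469.8423
  4     1,075.00       753.2304     3,012.9214
  5     1,075.00       689.1403     3,445.7016
  6     1,075.00       630.5035     3,783.0209
  7    11,075.00     5,942.9572    41,600.7003
  Σ                 10,722.4896    57,095.4099
P = 10,722.4896; D_Mac = 5.32483 yrs; D_mod = 5.32483/(1+0.093) = 4.87175 yrs.
ΔP/P ≈ -D_mod · Δy = -4.87175 × (-0.0155) = +0.075512 = +7.5512%.

+7.55%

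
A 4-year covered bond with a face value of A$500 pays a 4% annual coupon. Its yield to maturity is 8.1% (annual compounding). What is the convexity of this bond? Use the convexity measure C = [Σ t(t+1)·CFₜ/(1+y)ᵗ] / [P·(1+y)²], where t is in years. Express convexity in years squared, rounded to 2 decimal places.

With y = 0.081:
  t   CF        PV=CF/(1+0.081)^t    t·PV        t(t+1)·PV
  1        20.00        18.5014        18.5014          37.0028
  2        20.00        17.1151        34.2301         102.6904
  3        20.00        15.8326        47.4979         189.9915
  4       520.00       380.8032     1,523.2127       7,616.0636
  Σ                    432.2523     1,623.4421       7,945.7483
P = 432.2523.
Convexity = Σ t(t+1)·PV / [P·(1+y)²] = 7,945.7483 / (432.2523 × 1.168561) = 15.73063.

15.73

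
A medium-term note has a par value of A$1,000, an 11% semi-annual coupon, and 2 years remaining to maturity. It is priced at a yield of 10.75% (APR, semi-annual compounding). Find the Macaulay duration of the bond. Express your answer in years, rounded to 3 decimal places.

Periodic yield y = 0.05375. Discount each cash flow and weight by its period:
  t   CF        PV=CF/(1+0.05375)^t    t·PV
  1        55.00        52.1945        52.1945
  2        55.00        49.5322        99.0644
  3        55.00        47.0056       141.0169
  4     1,055.00       855.6617     3,422.6469
  Σ                  1,004.3941     3,714.9228
Price P = Σ PV = 1,004.3941.
Macaulay duration = Σ(t·PV) / P = 3,714.9228 / 1,004.3941 = 3.69867 half-year periods.
In years: 3.69867 / 2 = 1.84934 years.

1.849 years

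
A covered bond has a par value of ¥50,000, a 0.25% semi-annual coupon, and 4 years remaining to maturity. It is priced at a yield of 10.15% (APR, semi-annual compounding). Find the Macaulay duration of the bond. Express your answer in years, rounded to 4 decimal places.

3.9778 years

Periodic yield y = 0.05075. Discount each cash flow and weight by its period:
  t   CF        PV=CF/(1+0.05075)^t    t·PV
  1        62.50        59.4813        59.4813
  2        62.50        56.6084       113.2169
  3        62.50        53.8743       161.6230
  4        62.50        51.2723       205.0890
  5        62.50        48.7959       243.9793
  6        62.50        46.4391       278.6345
  7        62.50        44.1961       309.3729
  8    50,062.50    33,691.2670   269,530.1363
  Σ                 34,051.9345   270,901.5333
Price P = Σ PV = 34,051.9345.
Macaulay duration = Σ(t·PV) / P = 270,901.5333 / 34,051.9345 = 7.95554 half-year periods.
In years: 7.95554 / 2 = 3.97777 years.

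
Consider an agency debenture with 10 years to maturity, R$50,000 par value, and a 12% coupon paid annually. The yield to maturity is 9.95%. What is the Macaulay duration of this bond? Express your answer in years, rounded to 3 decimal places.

6.542 years

Periodic yield y = 0.0995. Discount each cash flow and weight by its year:
  t   CF        PV=CF/(1+0.0995)^t    t·PV
  1     6,000.00     5,457.0259     5,457.0259
  2     6,000.00     4,963.1887     9,926.3773
  3     6,000.00     4,514.0415    13,542.1246
  4     6,000.00     4,105.5403    16,422.1611
  5     6,000.00     3,734.0066    18,670.0330
  6     6,000.00     3,396.0951    20,376.5708
  7     6,000.00     3,088.7632    21,621.3424
  8     6,000.00     2,809.2435    22,473.9478
  9     6,000.00     2,555.0191    22,995.1717
  10   56,000.00    21,688.8083   216,888.0829
  Σ                 56,311.7321   368,372.8375
Price P = Σ PV = 56,311.7321.
Macaulay duration = Σ(t·PV) / P = 368,372.8375 / 56,311.7321 = 6.54167 years.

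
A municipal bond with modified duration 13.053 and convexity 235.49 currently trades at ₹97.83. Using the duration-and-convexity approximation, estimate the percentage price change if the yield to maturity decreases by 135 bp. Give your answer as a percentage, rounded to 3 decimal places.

Duration effect: -D_mod·Δy = -13.053 × (-0.0135) = +0.1762155
Convexity effect: ½·C·(Δy)² = 0.5 × 235.49 × (-0.0135)² = +0.02145902625
ΔP/P ≈ +0.1762155 + 0.02145902625 = +0.19767452625
= +19.767452625%.

+19.767%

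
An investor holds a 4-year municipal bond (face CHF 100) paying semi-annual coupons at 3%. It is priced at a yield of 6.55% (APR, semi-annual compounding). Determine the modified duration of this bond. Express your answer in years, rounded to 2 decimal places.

Periodic yield y = 0.03275. First find Macaulay duration:
  t   CF        PV=CF/(1+0.03275)^t    t·PV
  1         1.50         1.4524         1.4524
  2         1.50         1.4064         2.8127
  3         1.50         1.3618         4.0853
  4         1.50         1.3186         5.2744
  5         1.50         1.2768         6.3839
  6         1.50         1.2363         7.4177
  7         1.50         1.1971         8.3796
  8       101.50        78.4340       627.4721
  Σ                     87.6833       663.2782
P = 87.6833; Macaulay duration = 663.2782 / 87.6833 = 7.56447 half-year periods = 3.78224 years.
Modified duration = D_Mac / (1 + y) = 3.78224 / 1.03275 = 3.66230 years.

3.66 years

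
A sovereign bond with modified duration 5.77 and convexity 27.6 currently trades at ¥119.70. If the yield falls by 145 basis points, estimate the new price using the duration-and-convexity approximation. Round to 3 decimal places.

¥130.062

Duration effect: -D_mod·Δy = -5.77 × (-0.0145) = +0.083665
Convexity effect: ½·C·(Δy)² = 0.5 × 27.6 × (-0.0145)² = +0.00290145
ΔP/P ≈ +0.083665 + 0.00290145 = +0.08656645
New price ≈ 119.70 × (1 + 0.08656645) = 130.062004065.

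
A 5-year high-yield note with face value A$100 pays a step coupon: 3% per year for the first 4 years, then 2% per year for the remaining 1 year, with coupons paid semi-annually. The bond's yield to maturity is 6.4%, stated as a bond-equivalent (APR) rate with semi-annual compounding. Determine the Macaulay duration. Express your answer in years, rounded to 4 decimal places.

4.6472 years

Periodic yield y = 0.032. Discount each cash flow and weight by its period:
  t   CF        PV=CF/(1+0.032)^t    t·PV
  1         1.50         1.4535         1.4535
  2         1.50         1.4084         2.8168
  3         1.50         1.3647         4.0942
  4         1.50         1.3224         5.2897
  5         1.50         1.2814         6.4071
  6         1.50         1.2417         7.4501
  7         1.50         1.2032         8.4223
  8         1.50         1.1659         9.3270
  9         1.00         0.7532         6.7784
  10      101.00        73.7097       737.0966
  Σ                     84.9041       789.1358
Price P = Σ PV = 84.9041.
Macaulay duration = Σ(t·PV) / P = 789.1358 / 84.9041 = 9.29444 half-year periods.
In years: 9.29444 / 2 = 4.64722 years.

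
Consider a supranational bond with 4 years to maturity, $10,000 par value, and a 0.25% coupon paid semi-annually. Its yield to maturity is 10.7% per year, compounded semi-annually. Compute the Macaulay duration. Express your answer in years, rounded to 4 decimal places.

3.9775 years

Periodic yield y = 0.0535. Discount each cash flow and weight by its period:
  t   CF        PV=CF/(1+0.0535)^t    t·PV
  1        12.50        11.8652        11.8652
  2        12.50        11.2627        22.5253
  3        12.50        10.6907        32.0721
  4        12.50        10.1478        40.5912
  5        12.50         9.6325        48.1623
  6        12.50         9.1433        54.8598
  7        12.50         8.6790        60.7528
  8    10,012.50     6,598.8189    52,790.5512
  Σ                  6,670.2400    53,061.3799
Price P = Σ PV = 6,670.2400.
Macaulay duration = Σ(t·PV) / P = 53,061.3799 / 6,670.2400 = 7.95494 half-year periods.
In years: 7.95494 / 2 = 3.97747 years.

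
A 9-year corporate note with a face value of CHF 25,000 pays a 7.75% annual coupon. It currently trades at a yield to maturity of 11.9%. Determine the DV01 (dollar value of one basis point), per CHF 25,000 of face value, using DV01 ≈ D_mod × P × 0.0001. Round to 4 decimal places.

Periodic yield y = 0.119.
  t   CF        PV=CF/(1+0.119)^t    t·PV
  1     1,937.50     1,731.4567     1,731.4567
  2     1,937.50     1,547.3250     3,094.6500
  3     1,937.50     1,382.7748     4,148.3244
  4     1,937.50     1,235.7237     4,942.8947
  5     1,937.50     1,104.3107     5,521.5535
  6     1,937.50       986.8728     5,921.2370
  7     1,937.50       881.9239     6,173.4672
  8     1,937.50       788.1357     6,305.0859
  9    26,937.50     9,792.3406    88,131.0650
  Σ                 19,450.8638   125,969.7342
P = 19,450.8638; D_Mac = 6.47631 yrs; D_mod = 5.78758 yrs.
DV01 ≈ 5.78758 × 19,450.8638 × 0.0001 = 11.257349.

CHF 11.2573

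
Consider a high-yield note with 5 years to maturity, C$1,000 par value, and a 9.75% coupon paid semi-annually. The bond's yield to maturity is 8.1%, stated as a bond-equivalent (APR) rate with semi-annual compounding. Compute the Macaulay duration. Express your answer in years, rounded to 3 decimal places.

4.108 years

Periodic yield y = 0.0405. Discount each cash flow and weight by its period:
  t   CF        PV=CF/(1+0.0405)^t    t·PV
  1        48.75        46.8525        46.8525
  2        48.75        45.0288        90.0576
  3        48.75        43.2761       129.8284
  4        48.75        41.5917       166.3667
  5        48.75        39.9728       199.8638
  6        48.75        38.4169       230.5013
  7        48.75        36.9216       258.4509
  8        48.75        35.4844       283.8755
  9        48.75        34.1033       306.9293
  10    1,048.75       705.1007     7,051.0067
  Σ                  1,066.7486     8,763.7327
Price P = Σ PV = 1,066.7486.
Macaulay duration = Σ(t·PV) / P = 8,763.7327 / 1,066.7486 = 8.21537 half-year periods.
In years: 8.21537 / 2 = 4.10768 years.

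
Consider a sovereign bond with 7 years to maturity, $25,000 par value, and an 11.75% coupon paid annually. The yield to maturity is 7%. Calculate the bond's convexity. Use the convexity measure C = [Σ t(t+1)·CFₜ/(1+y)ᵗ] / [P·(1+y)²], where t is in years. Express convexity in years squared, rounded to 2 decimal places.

With y = 0.07:
  t   CF        PV=CF/(1+0.07)^t    t·PV        t(t+1)·PV
  1     2,937.50     2,745.3271     2,745.3271       5,490.6542
  2     2,937.50     2,565.7263     5,131.4525      15,394.3576
  3     2,937.50     2,397.8750     7,193.6250      28,774.5002
  4     2,937.50     2,241.0047     8,964.0187      44,820.0937
  5     2,937.50     2,094.3969    10,471.9845      62,831.9071
  6     2,937.50     1,957.3803    11,744.2817      82,209.9719
  7    27,937.50    17,398.0709   121,786.4964     974,291.9712
  Σ                 31,399.7812   168,037.1860   1,213,813.4558
P = 31,399.7812.
Convexity = Σ t(t+1)·PV / [P·(1+y)²] = 1,213,813.4558 / (31,399.7812 × 1.144900) = 33.76430.

33.76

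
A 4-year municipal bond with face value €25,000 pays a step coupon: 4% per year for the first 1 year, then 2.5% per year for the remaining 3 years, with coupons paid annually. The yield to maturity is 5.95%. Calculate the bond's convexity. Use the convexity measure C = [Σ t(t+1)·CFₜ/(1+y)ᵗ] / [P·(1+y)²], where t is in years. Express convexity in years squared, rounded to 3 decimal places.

With y = 0.0595:
  t   CF        PV=CF/(1+0.0595)^t    t·PV        t(t+1)·PV
  1     1,000.00       943.8414       943.8414       1,887.6829
  2       625.00       556.7729     1,113.5458       3,340.6375
  3       625.00       525.5053     1,576.5160       6,306.0641
  4    25,625.00    20,335.7423    81,342.9692     406,714.8461
  Σ                 22,361.8620    84,976.8725     418,249.2305
P = 22,361.8620.
Convexity = Σ t(t+1)·PV / [P·(1+y)²] = 418,249.2305 / (22,361.8620 × 1.122540) = 16.66193.

16.662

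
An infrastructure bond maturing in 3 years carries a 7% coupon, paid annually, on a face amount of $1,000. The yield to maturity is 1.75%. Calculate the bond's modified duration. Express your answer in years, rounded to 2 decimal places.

2.77 years

Periodic yield y = 0.0175. First find Macaulay duration:
  t   CF        PV=CF/(1+0.0175)^t    t·PV
  1        70.00        68.7961        68.7961
  2        70.00        67.6128       135.2257
  3     1,070.00     1,015.7352     3,047.2057
  Σ                  1,152.1442     3,251.2275
P = 1,152.1442; Macaulay duration = 3,251.2275 / 1,152.1442 = 2.82189 years.
Modified duration = D_Mac / (1 + y) = 2.82189 / 1.0175 = 2.77336 years.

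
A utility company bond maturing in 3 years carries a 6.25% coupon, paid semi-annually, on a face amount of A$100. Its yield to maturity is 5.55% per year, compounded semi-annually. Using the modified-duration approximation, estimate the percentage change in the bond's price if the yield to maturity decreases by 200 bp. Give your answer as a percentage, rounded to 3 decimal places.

Periodic yield y = 0.02775. Modified duration first:
  t   CF        PV=CF/(1+0.02775)^t    t·PV
  1        3.125         3.0406         3.0406
  2        3.125         2.9585         5.9170
  3        3.125         2.8786         8.6359
  4        3.125         2.8009        11.2037
  5        3.125         2.7253        13.6264
  6      103.125        87.5062       525.0375
  Σ                    101.9102       567.4612
P = 101.9102; D_Mac = 5.56825 half-year periods = 2.78412 yrs; D_mod = 2.78412/(1+0.02775) = 2.70895 yrs.
ΔP/P ≈ -D_mod · Δy = -2.70895 × (-0.02) = +0.054179 = +5.4179%.

+5.418%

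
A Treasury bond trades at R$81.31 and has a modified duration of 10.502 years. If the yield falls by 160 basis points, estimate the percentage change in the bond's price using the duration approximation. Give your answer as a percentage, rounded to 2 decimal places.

Duration approximation: ΔP/P ≈ -D_mod · Δy = -10.502 × (-0.016) = +0.168032.
As a percentage: +16.8032%.

+16.80%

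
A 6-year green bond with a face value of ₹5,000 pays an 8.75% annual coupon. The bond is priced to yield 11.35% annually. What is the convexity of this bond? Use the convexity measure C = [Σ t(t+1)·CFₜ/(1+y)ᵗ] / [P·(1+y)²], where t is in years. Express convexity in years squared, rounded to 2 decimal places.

25.32

With y = 0.1135:
  t   CF        PV=CF/(1+0.1135)^t    t·PV        t(t+1)·PV
  1       437.50       392.9053       392.9053         785.8105
  2       437.50       352.8561       705.7122       2,117.1365
  3       437.50       316.8892       950.6675       3,802.6700
  4       437.50       284.5884     1,138.3535       5,691.7677
  5       437.50       255.5800     1,277.9002       7,667.4015
  6     5,437.50     2,852.7121    17,116.2725     119,813.9075
  Σ                  4,455.5310    21,581.8112     139,878.6938
P = 4,455.5310.
Convexity = Σ t(t+1)·PV / [P·(1+y)²] = 139,878.6938 / (4,455.5310 × 1.239882) = 25.32046.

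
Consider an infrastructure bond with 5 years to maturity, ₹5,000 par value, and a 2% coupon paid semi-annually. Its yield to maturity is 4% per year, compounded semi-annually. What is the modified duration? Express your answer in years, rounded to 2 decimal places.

4.68 years

Periodic yield y = 0.02. First find Macaulay duration:
  t   CF        PV=CF/(1+0.02)^t    t·PV
  1        50.00        49.0196        49.0196
  2        50.00        48.0584        96.1169
  3        50.00        47.1161       141.3484
  4        50.00        46.1923       184.7691
  5        50.00        45.2865       226.4327
  6        50.00        44.3986       266.3914
  7        50.00        43.5280       304.6961
  8        50.00        42.6745       341.3961
  9        50.00        41.8378       376.5399
  10    5,050.00     4,142.7589    41,427.5891
  Σ                  4,550.8707    43,414.2993
P = 4,550.8707; Macaulay duration = 43,414.2993 / 4,550.8707 = 9.53978 half-year periods = 4.76989 years.
Modified duration = D_Mac / (1 + y) = 4.76989 / 1.02 = 4.67636 years.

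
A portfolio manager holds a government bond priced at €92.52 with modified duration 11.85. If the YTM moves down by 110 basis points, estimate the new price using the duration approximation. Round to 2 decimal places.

Duration approximation: ΔP/P ≈ -D_mod · Δy = -11.85 × (-0.011) = +0.130350.
New price ≈ 92.52 × (1 + 0.130350) = 104.579982.

€104.58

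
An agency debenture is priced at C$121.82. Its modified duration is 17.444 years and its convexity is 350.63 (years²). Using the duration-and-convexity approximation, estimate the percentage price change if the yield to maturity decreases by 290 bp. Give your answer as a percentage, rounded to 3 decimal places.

Duration effect: -D_mod·Δy = -17.444 × (-0.029) = +0.505876
Convexity effect: ½·C·(Δy)² = 0.5 × 350.63 × (-0.029)² = +0.147439915
ΔP/P ≈ +0.505876 + 0.147439915 = +0.653315915
= +65.3315915%.

+65.332%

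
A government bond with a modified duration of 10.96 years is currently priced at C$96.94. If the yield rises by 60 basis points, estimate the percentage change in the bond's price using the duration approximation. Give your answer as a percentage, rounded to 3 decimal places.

Duration approximation: ΔP/P ≈ -D_mod · Δy = -10.96 × (+0.006) = -0.065760.
As a percentage: -6.5760%.

-6.576%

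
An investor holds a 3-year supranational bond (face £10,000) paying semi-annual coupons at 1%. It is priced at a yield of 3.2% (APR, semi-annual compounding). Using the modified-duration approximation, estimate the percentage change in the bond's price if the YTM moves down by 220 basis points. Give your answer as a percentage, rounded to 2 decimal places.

Periodic yield y = 0.016. Modified duration first:
  t   CF        PV=CF/(1+0.016)^t    t·PV
  1        50.00        49.2126        49.2126
  2        50.00        48.4376        96.8752
  3        50.00        47.6748       143.0244
  4        50.00        46.9240       187.6961
  5        50.00        46.1851       230.9253
  6    10,050.00     9,137.0040    54,822.0239
  Σ                  9,375.4380    55,529.7574
P = 9,375.4380; D_Mac = 5.92290 half-year periods = 2.96145 yrs; D_mod = 2.96145/(1+0.016) = 2.91481 yrs.
ΔP/P ≈ -D_mod · Δy = -2.91481 × (-0.022) = +0.064126 = +6.4126%.

+6.41%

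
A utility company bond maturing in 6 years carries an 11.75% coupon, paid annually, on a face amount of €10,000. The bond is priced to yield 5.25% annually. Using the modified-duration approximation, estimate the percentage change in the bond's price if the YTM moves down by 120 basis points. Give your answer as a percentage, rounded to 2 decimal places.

+5.49%

Periodic yield y = 0.0525. Modified duration first:
  t   CF        PV=CF/(1+0.0525)^t    t·PV
  1     1,175.00     1,116.3895     1,116.3895
  2     1,175.00     1,060.7027     2,121.4053
  3     1,175.00     1,007.7935     3,023.3805
  4     1,175.00       957.5235     3,830.0941
  5     1,175.00       909.7611     4,548.8053
  6    11,175.00     8,220.8156    49,324.8934
  Σ                 13,272.9858    63,964.9681
P = 13,272.9858; D_Mac = 4.81918 yrs; D_mod = 4.81918/(1+0.0525) = 4.57880 yrs.
ΔP/P ≈ -D_mod · Δy = -4.57880 × (-0.012) = +0.054946 = +5.4946%.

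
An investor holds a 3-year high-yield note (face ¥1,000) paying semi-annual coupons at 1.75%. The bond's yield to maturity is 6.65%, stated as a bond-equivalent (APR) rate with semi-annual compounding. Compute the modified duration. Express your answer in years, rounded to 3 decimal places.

Periodic yield y = 0.03325. First find Macaulay duration:
  t   CF        PV=CF/(1+0.03325)^t    t·PV
  1         8.75         8.4684         8.4684
  2         8.75         8.1959        16.3918
  3         8.75         7.9322        23.7965
  4         8.75         7.6769        30.7076
  5         8.75         7.4299        37.1493
  6     1,008.75       828.9934     4,973.9603
  Σ                    868.6967     5,090.4740
P = 868.6967; Macaulay duration = 5,090.4740 / 868.6967 = 5.85990 half-year periods = 2.92995 years.
Modified duration = D_Mac / (1 + y) = 2.92995 / 1.03325 = 2.83566 years.

2.836 years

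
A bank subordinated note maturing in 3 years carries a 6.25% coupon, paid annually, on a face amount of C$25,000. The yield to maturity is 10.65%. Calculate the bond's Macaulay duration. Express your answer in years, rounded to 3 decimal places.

Periodic yield y = 0.1065. Discount each cash flow and weight by its year:
  t   CF        PV=CF/(1+0.1065)^t    t·PV
  1     1,562.50     1,412.1103     1,412.1103
  2     1,562.50     1,276.1954     2,552.3909
  3    26,562.50    19,607.1600    58,821.4800
  Σ                 22,295.4657    62,785.9811
Price P = Σ PV = 22,295.4657.
Macaulay duration = Σ(t·PV) / P = 62,785.9811 / 22,295.4657 = 2.81609 years.

2.816 years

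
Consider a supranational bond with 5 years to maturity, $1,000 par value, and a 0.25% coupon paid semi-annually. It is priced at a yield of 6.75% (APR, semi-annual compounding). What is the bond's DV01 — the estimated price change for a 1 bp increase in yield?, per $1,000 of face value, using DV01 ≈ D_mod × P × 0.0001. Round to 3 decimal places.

Periodic yield y = 0.03375.
  t   CF        PV=CF/(1+0.03375)^t    t·PV
  1         1.25         1.2092         1.2092
  2         1.25         1.1697         2.3394
  3         1.25         1.1315         3.3946
  4         1.25         1.0946         4.3783
  5         1.25         1.0588         5.2942
  6         1.25         1.0243         6.1457
  7         1.25         0.9908         6.9358
  8         1.25         0.9585         7.6679
  9         1.25         0.9272         8.3447
  10    1,001.25       718.4347     7,184.3471
  Σ                    727.9993     7,230.0569
P = 727.9993; D_Mac = 9.93141 half-year periods = 4.96570 yrs; D_mod = 4.80358 yrs.
DV01 ≈ 4.80358 × 727.9993 × 0.0001 = 0.349700.

$0.350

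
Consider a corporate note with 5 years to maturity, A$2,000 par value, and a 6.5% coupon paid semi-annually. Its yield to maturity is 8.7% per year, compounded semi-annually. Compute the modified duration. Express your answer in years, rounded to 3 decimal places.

Periodic yield y = 0.0435. First find Macaulay duration:
  t   CF        PV=CF/(1+0.0435)^t    t·PV
  1        65.00        62.2904        62.2904
  2        65.00        59.6937       119.3874
  3        65.00        57.2053       171.6158
  4        65.00        54.8206       219.2823
  5        65.00        52.5353       262.6764
  6        65.00        50.3453       302.0716
  7        65.00        48.2465       337.7258
  8        65.00        46.2353       369.8824
  9        65.00        44.3079       398.7712
  10    2,065.00     1,348.9490    13,489.4897
  Σ                  1,824.6292    15,733.1930
P = 1,824.6292; Macaulay duration = 15,733.1930 / 1,824.6292 = 8.62268 half-year periods = 4.31134 years.
Modified duration = D_Mac / (1 + y) = 4.31134 / 1.0435 = 4.13161 years.

4.132 years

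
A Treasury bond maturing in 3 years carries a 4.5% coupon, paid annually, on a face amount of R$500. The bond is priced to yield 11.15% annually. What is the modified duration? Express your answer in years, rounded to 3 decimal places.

2.573 years

Periodic yield y = 0.1115. First find Macaulay duration:
  t   CF        PV=CF/(1+0.1115)^t    t·PV
  1        22.50        20.2429        20.2429
  2        22.50        18.2122        36.4245
  3       522.50       380.5028     1,141.5085
  Σ                    418.9580     1,198.1759
P = 418.9580; Macaulay duration = 1,198.1759 / 418.9580 = 2.85990 years.
Modified duration = D_Mac / (1 + y) = 2.85990 / 1.1115 = 2.57301 years.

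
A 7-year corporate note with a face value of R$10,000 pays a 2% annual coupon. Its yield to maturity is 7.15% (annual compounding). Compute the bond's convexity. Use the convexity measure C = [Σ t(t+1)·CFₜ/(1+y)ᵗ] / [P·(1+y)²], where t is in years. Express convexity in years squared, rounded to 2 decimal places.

44.33

With y = 0.0715:
  t   CF        PV=CF/(1+0.0715)^t    t·PV        t(t+1)·PV
  1       200.00       186.6542       186.6542         373.3084
  2       200.00       174.1990       348.3980       1,045.1940
  3       200.00       162.5749       487.7247       1,950.8987
  4       200.00       151.7264       606.9058       3,034.5290
  5       200.00       141.6019       708.0096       4,248.0574
  6       200.00       132.1530       792.9178       5,550.4249
  7    10,200.00     6,290.0623    44,030.4358     352,243.4865
  Σ                  7,238.9717    47,161.0459     368,445.8989
P = 7,238.9717.
Convexity = Σ t(t+1)·PV / [P·(1+y)²] = 368,445.8989 / (7,238.9717 × 1.148112) = 44.33151.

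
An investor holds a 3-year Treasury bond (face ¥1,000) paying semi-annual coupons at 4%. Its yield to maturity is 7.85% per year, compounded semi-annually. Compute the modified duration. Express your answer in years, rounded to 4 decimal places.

Periodic yield y = 0.03925. First find Macaulay duration:
  t   CF        PV=CF/(1+0.03925)^t    t·PV
  1        20.00        19.2446        19.2446
  2        20.00        18.5178        37.0356
  3        20.00        17.8184        53.4553
  4        20.00        17.1455        68.5820
  5        20.00        16.4979        82.4897
  6     1,020.00       809.6177     4,857.7060
  Σ                    898.8420     5,118.5133
P = 898.8420; Macaulay duration = 5,118.5133 / 898.8420 = 5.69456 half-year periods = 2.84728 years.
Modified duration = D_Mac / (1 + y) = 2.84728 / 1.03925 = 2.73975 years.

2.7397 years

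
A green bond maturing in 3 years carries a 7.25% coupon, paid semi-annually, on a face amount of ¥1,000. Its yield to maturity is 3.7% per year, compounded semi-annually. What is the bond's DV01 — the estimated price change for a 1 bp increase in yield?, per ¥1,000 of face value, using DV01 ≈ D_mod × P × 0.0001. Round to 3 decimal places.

Periodic yield y = 0.0185.
  t   CF        PV=CF/(1+0.0185)^t    t·PV
  1        36.25        35.5916        35.5916
  2        36.25        34.9451        69.8901
  3        36.25        34.3103       102.9310
  4        36.25        33.6871       134.7485
  5        36.25        33.0752       165.3761
  6     1,036.25       928.3214     5,569.9282
  Σ                  1,099.9307     6,078.4655
P = 1,099.9307; D_Mac = 5.52623 half-year periods = 2.76311 yrs; D_mod = 2.71292 yrs.
DV01 ≈ 2.71292 × 1,099.9307 × 0.0001 = 0.298403.

¥0.298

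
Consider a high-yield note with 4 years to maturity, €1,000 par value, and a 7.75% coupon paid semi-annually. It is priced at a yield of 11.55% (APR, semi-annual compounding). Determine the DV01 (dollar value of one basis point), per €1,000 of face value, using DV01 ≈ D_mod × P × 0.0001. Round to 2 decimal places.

€0.29

Periodic yield y = 0.05775.
  t   CF        PV=CF/(1+0.05775)^t    t·PV
  1        38.75        36.6344        36.6344
  2        38.75        34.6342        69.2685
  3        38.75        32.7433        98.2299
  4        38.75        30.9556       123.8225
  5        38.75        29.2655       146.3277
  6        38.75        27.6677       166.0064
  7        38.75        26.1572       183.1001
  8     1,038.75       662.8981     5,303.1847
  Σ                    880.9560     6,126.5741
P = 880.9560; D_Mac = 6.95446 half-year periods = 3.47723 yrs; D_mod = 3.28738 yrs.
DV01 ≈ 3.28738 × 880.9560 × 0.0001 = 0.289604.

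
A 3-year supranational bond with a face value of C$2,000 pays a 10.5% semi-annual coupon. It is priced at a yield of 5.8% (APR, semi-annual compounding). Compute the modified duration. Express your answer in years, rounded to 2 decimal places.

2.60 years

Periodic yield y = 0.029. First find Macaulay duration:
  t   CF        PV=CF/(1+0.029)^t    t·PV
  1       105.00       102.0408       102.0408
  2       105.00        99.1650       198.3301
  3       105.00        96.3703       289.1109
  4       105.00        93.6543       374.6173
  5       105.00        91.0149       455.0744
  6     2,105.00     1,773.2087    10,639.2522
  Σ                  2,255.4540    12,058.4256
P = 2,255.4540; Macaulay duration = 12,058.4256 / 2,255.4540 = 5.34634 half-year periods = 2.67317 years.
Modified duration = D_Mac / (1 + y) = 2.67317 / 1.029 = 2.59783 years.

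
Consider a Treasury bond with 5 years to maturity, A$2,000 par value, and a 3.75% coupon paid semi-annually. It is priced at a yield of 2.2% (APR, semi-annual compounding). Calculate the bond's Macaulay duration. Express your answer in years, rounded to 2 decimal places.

Periodic yield y = 0.011. Discount each cash flow and weight by its period:
  t   CF        PV=CF/(1+0.011)^t    t·PV
  1        37.50        37.0920        37.0920
  2        37.50        36.6884        73.3768
  3        37.50        36.2892       108.8677
  4        37.50        35.8944       143.5776
  5        37.50        35.5039       177.5193
  6        37.50        35.1176       210.7054
  7        37.50        34.7355       243.1483
  8        37.50        34.3575       274.8603
  9        37.50        33.9837       305.8534
  10    2,037.50     1,826.3586    18,263.5863
  Σ                  2,146.0208    19,838.5871
Price P = Σ PV = 2,146.0208.
Macaulay duration = Σ(t·PV) / P = 19,838.5871 / 2,146.0208 = 9.24436 half-year periods.
In years: 9.24436 / 2 = 4.62218 years.

4.62 years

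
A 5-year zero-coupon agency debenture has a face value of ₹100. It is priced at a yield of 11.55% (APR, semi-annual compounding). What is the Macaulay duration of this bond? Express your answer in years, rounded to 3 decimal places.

A zero-coupon bond has a single cash flow at maturity, so its Macaulay duration equals its maturity: 5 years.
(Equivalently: 10 semi-annual periods ÷ 2 = 5 years.)

5.000 years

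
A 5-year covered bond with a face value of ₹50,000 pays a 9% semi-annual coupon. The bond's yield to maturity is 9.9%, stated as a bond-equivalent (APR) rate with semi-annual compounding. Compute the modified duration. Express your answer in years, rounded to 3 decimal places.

Periodic yield y = 0.0495. First find Macaulay duration:
  t   CF        PV=CF/(1+0.0495)^t    t·PV
  1     2,250.00     2,143.8780     2,143.8780
  2     2,250.00     2,042.7614     4,085.5227
  3     2,250.00     1,946.4139     5,839.2416
  4     2,250.00     1,854.6106     7,418.4425
  5     2,250.00     1,767.1373     8,835.6867
  6     2,250.00     1,683.7897    10,102.7385
  7     2,250.00     1,604.3733    11,230.6129
  8     2,250.00     1,528.7025    12,229.6200
  9     2,250.00     1,456.6008    13,109.4068
  10   52,250.00    32,230.1158   322,301.1578
  Σ                 48,258.3833   397,296.3075
P = 48,258.3833; Macaulay duration = 397,296.3075 / 48,258.3833 = 8.23269 half-year periods = 4.11634 years.
Modified duration = D_Mac / (1 + y) = 4.11634 / 1.0495 = 3.92220 years.

3.922 years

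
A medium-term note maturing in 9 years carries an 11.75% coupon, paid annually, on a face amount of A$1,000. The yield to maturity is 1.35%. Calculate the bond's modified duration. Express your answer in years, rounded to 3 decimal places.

Periodic yield y = 0.0135. First find Macaulay duration:
  t   CF        PV=CF/(1+0.0135)^t    t·PV
  1       117.50       115.9349       115.9349
  2       117.50       114.3906       228.7812
  3       117.50       112.8669       338.6007
  4       117.50       111.3635       445.4540
  5       117.50       109.8801       549.4006
  6       117.50       108.4165       650.4989
  7       117.50       106.9724       748.8066
  8       117.50       105.5475       844.3798
  9     1,117.50       990.4527     8,914.0746
  Σ                  1,875.8251    12,835.9312
P = 1,875.8251; Macaulay duration = 12,835.9312 / 1,875.8251 = 6.84282 years.
Modified duration = D_Mac / (1 + y) = 6.84282 / 1.0135 = 6.75167 years.

6.752 years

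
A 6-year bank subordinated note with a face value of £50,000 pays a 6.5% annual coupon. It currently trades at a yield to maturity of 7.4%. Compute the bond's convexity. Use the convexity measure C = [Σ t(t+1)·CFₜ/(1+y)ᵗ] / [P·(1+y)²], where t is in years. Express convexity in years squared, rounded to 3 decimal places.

With y = 0.074:
  t   CF        PV=CF/(1+0.074)^t    t·PV        t(t+1)·PV
  1     3,250.00     3,026.0708     3,026.0708       6,052.1415
  2     3,250.00     2,817.5705     5,635.1411      16,905.4233
  3     3,250.00     2,623.4363     7,870.3088      31,481.2351
  4     3,250.00     2,442.6781     9,770.7123      48,853.5616
  5     3,250.00     2,274.3744    11,371.8719      68,231.2313
  6    53,250.00    34,697.1596   208,182.9577   1,457,280.7037
  Σ                 47,881.2896   245,857.0625   1,628,804.2966
P = 47,881.2896.
Convexity = Σ t(t+1)·PV / [P·(1+y)²] = 1,628,804.2966 / (47,881.2896 × 1.153476) = 29.49134.

29.491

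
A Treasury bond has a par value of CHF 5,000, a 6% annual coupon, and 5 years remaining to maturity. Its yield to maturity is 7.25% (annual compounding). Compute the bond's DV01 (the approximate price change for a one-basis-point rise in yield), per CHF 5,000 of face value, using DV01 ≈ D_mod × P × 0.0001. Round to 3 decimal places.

CHF 1.969

Periodic yield y = 0.0725.
  t   CF        PV=CF/(1+0.0725)^t    t·PV
  1       300.00       279.7203       279.7203
  2       300.00       260.8114       521.6229
  3       300.00       243.1808       729.5425
  4       300.00       226.7420       906.9682
  5     5,300.00     3,734.9893    18,674.9466
  Σ                  4,745.4439    21,112.8005
P = 4,745.4439; D_Mac = 4.44907 yrs; D_mod = 4.14831 yrs.
DV01 ≈ 4.14831 × 4,745.4439 × 0.0001 = 1.968559.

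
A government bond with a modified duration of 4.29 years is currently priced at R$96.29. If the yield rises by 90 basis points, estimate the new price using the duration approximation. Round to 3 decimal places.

R$92.572

Duration approximation: ΔP/P ≈ -D_mod · Δy = -4.29 × (+0.009) = -0.038610.
New price ≈ 96.29 × (1 - 0.038610) = 92.5722431.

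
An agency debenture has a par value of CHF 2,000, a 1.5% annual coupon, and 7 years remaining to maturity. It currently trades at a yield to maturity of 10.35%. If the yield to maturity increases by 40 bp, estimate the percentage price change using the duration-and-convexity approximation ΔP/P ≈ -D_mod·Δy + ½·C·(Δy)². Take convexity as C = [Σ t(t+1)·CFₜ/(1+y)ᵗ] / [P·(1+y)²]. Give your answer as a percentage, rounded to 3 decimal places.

-2.349%

With y = 0.1035:
  t   CF        PV=CF/(1+0.1035)^t    t·PV        t(t+1)·PV
  1        30.00        27.1862        27.1862          54.3725
  2        30.00        24.6364        49.2727         147.8182
  3        30.00        22.3257        66.9770         267.9079
  4        30.00        20.2317        80.9267         404.6336
  5        30.00        18.3341        91.6705         550.0230
  6        30.00        16.6145        99.6870         697.8089
  7     2,030.00     1,018.8017     7,131.6121      57,052.8971
  Σ                  1,148.1303     7,547.3323      59,175.4611
P = 1,148.1303; D_Mac = 6.57359 yrs; D_mod = 5.95703 yrs; C = 42.32586.
Duration effect: -5.95703 × (+0.004) = -0.023828
Convexity effect: 0.5 × 42.32586 × (0.004)² = +0.0003386
ΔP/P ≈ -0.023828 + 0.0003386 = -0.023490 = -2.3490%.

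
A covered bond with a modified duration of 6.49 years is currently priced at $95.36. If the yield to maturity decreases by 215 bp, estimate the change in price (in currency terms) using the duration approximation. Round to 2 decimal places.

+$13.31

Duration approximation: ΔP/P ≈ -D_mod · Δy = -6.49 × (-0.0215) = +0.139535.
ΔP ≈ 95.36 × (+0.139535) = +13.3060576.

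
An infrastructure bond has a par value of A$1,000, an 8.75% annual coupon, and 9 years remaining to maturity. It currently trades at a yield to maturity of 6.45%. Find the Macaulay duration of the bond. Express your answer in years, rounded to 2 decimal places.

6.77 years

Periodic yield y = 0.0645. Discount each cash flow and weight by its year:
  t   CF        PV=CF/(1+0.0645)^t    t·PV
  1        87.50        82.1982        82.1982
  2        87.50        77.2177       154.4354
  3        87.50        72.5389       217.6167
  4        87.50        68.1436       272.5746
  5        87.50        64.0147       320.0735
  6        87.50        60.1359       360.8156
  7        87.50        56.4922       395.4453
  8        87.50        53.0692       424.5538
  9     1,087.50       619.6098     5,576.4881
  Σ                  1,153.4203     7,804.2013
Price P = Σ PV = 1,153.4203.
Macaulay duration = Σ(t·PV) / P = 7,804.2013 / 1,153.4203 = 6.76614 years.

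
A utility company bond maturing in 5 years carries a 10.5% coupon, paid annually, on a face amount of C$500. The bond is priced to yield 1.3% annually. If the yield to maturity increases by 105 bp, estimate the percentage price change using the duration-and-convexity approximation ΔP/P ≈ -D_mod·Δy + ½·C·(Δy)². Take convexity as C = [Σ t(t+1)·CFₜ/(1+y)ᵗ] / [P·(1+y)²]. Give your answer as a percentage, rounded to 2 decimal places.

With y = 0.013:
  t   CF        PV=CF/(1+0.013)^t    t·PV        t(t+1)·PV
  1        52.50        51.8263        51.8263         103.6525
  2        52.50        51.1612       102.3223         306.9670
  3        52.50        50.5046       151.5138         606.0552
  4        52.50        49.8565       199.4259         997.1294
  5       552.50       517.9467     2,589.7334      15,538.4005
  Σ                    721.2952     3,094.8217      17,552.2046
P = 721.2952; D_Mac = 4.29065 yrs; D_mod = 4.23558 yrs; C = 23.71372.
Duration effect: -4.23558 × (+0.0105) = -0.044474
Convexity effect: 0.5 × 23.71372 × (0.0105)² = +0.0013072
ΔP/P ≈ -0.044474 + 0.0013072 = -0.043166 = -4.3166%.

-4.32%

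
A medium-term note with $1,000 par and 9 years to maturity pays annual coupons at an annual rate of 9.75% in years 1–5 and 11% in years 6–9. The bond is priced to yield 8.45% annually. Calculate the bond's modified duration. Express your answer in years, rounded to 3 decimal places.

6.004 years

Periodic yield y = 0.0845. First find Macaulay duration:
  t   CF        PV=CF/(1+0.0845)^t    t·PV
  1        97.50        89.9032        89.9032
  2        97.50        82.8983       165.7966
  3        97.50        76.4392       229.3175
  4        97.50        70.4833       281.9333
  5        97.50        64.9915       324.9577
  6       110.00        67.6107       405.6641
  7       110.00        62.3427       436.3991
  8       110.00        57.4852       459.8818
  9     1,110.00       534.8808     4,813.9268
  Σ                  1,107.0349     7,207.7800
P = 1,107.0349; Macaulay duration = 7,207.7800 / 1,107.0349 = 6.51089 years.
Modified duration = D_Mac / (1 + y) = 6.51089 / 1.0845 = 6.00358 years.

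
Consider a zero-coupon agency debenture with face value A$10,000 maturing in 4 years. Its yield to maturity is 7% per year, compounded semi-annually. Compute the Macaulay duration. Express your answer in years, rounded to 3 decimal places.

A zero-coupon bond has a single cash flow at maturity, so its Macaulay duration equals its maturity: 4 years.
(Equivalently: 8 semi-annual periods ÷ 2 = 4 years.)

4.000 years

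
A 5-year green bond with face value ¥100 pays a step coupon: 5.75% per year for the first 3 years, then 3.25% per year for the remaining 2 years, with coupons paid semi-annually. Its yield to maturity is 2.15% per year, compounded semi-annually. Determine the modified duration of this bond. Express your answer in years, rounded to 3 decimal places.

4.430 years

Periodic yield y = 0.01075. First find Macaulay duration:
  t   CF        PV=CF/(1+0.01075)^t    t·PV
  1        2.875         2.8444         2.8444
  2        2.875         2.8142         5.6283
  3        2.875         2.7842         8.3527
  4        2.875         2.7546        11.0185
  5        2.875         2.7253        13.6267
  6        2.875         2.6963        16.1781
  7        1.625         1.5078        10.5547
  8        1.625         1.4918        11.9342
  9        1.625         1.4759        13.2832
  10     101.625        91.3194       913.1940
  Σ                    112.4140     1,006.6148
P = 112.4140; Macaulay duration = 1,006.6148 / 112.4140 = 8.95453 half-year periods = 4.47726 years.
Modified duration = D_Mac / (1 + y) = 4.47726 / 1.01075 = 4.42965 years.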